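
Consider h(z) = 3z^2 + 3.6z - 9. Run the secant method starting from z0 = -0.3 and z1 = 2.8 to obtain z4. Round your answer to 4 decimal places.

h(-0.3) = -9.810000, h(2.8) = 24.600000
z2 = 2.800000 − 24.600000·(2.800000 − (-0.300000)) / (24.600000 − (-9.810000)) = 2.800000 − (76.260000)/(34.410000) = 0.583784
h(0.583784) = -5.875968
z3 = 0.583784 − (-5.875968)·(0.583784 − 2.800000) / (-5.875968 − 24.600000) = 0.583784 − (13.022415)/(-30.475968) = 1.011085
h(1.011085) = -2.293216
z4 = 1.011085 − (-2.293216)·(1.011085 − 0.583784) / (-2.293216 − (-5.875968)) = 1.011085 − (-0.979894)/(3.582752) = 1.284588

1.2846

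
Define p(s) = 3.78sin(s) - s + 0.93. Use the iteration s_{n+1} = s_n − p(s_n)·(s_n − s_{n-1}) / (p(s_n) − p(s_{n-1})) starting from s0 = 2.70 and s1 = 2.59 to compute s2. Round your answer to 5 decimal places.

p(2.70) = -0.1545041, p(2.59) = 0.3208876
s2 = 2.5900000 − 0.3208876·(2.5900000 − 2.7000000) / (0.3208876 − (-0.1545041)) = 2.5900000 − (-0.0352976)/(0.4753917) = 2.6642496

2.66425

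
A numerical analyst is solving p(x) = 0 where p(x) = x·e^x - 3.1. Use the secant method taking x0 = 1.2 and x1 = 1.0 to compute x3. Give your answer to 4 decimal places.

p(1.2) = 0.884140, p(1.0) = -0.381718
x2 = 1.000000 − (-0.381718)·(1.000000 − 1.200000) / (-0.381718 − 0.884140) = 1.000000 − (0.076344)/(-1.265858) = 1.060310
p(1.060310) = -0.038604
x3 = 1.060310 − (-0.038604)·(1.060310 − 1.000000) / (-0.038604 − (-0.381718)) = 1.060310 − (-0.002328)/(0.343114) = 1.067095

1.0671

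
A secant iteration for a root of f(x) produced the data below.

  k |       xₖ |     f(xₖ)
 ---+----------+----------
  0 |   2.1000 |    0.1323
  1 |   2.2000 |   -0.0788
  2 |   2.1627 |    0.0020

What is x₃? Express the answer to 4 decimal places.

2.1636

x₃ = 2.1627 − 0.0020·(2.1627 − 2.2000) / (0.0020 − (-0.0788))
   = 2.1627 − (-0.000075)/(0.080800) = 2.163623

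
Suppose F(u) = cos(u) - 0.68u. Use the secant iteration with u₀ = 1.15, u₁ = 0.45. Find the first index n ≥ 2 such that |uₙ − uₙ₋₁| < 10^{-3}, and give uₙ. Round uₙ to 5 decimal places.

n = 5, uₙ = 0.90656

F(1.15) = -0.3735126, F(0.45) = 0.5944471
u₂ = 0.4500000 − 0.5944471·(-0.7000000)/(0.9679597) = 0.8798867;  |Δ| = 0.4298867
F(0.8798867) = 0.0389155
u₃ = 0.8798867 − 0.0389155·(0.4298867)/(-0.5555316) = 0.9100007;  |Δ| = 0.0301140
F(0.9100007) = -0.0050552
u₄ = 0.9100007 − (-0.0050552)·(0.0301140)/(-0.0439708) = 0.9065385;  |Δ| = 0.0034621
F(0.9065385) = 0.0000287
u₅ = 0.9065385 − 0.0000287·(-0.0034621)/(0.0050840) = 0.9065581;  |Δ| = 0.0000196
|u₅ − u₄| = 0.0000196 < 10^{-3}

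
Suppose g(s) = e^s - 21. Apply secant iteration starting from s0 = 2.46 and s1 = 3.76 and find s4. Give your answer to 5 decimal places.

3.05113

g(2.46) = -9.2951885, g(3.76) = 21.9484260
s2 = 3.7600000 − 21.9484260·(3.7600000 − 2.4600000) / (21.9484260 − (-9.2951885)) = 3.7600000 − (28.5329538)/(31.2436144) = 2.8467589
g(2.8467589) = -3.7681594
s3 = 2.8467589 − (-3.7681594)·(2.8467589 − 3.7600000) / (-3.7681594 − 21.9484260) = 2.8467589 − (3.4412382)/(-25.7165854) = 2.9805728
g(2.9805728) = -1.3009023
s4 = 2.9805728 − (-1.3009023)·(2.9805728 − 2.8467589) / (-1.3009023 − (-3.7681594)) = 2.9805728 − (-0.1740789)/(2.4672571) = 3.0511285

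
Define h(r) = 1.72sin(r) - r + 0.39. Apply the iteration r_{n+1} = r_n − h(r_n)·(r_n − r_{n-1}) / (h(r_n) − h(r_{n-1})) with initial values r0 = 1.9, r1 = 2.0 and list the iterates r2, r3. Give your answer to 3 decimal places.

h(1.9) = 0.11764, h(2.0) = -0.04601
r2 = 2.00000 − (-0.04601)·(2.00000 − 1.90000) / (-0.04601 − 0.11764) = 2.00000 − (-0.00460)/(-0.16364) = 1.97189
h(1.97189) = 0.00161
r3 = 1.97189 − 0.00161·(1.97189 − 2.00000) / (0.00161 − (-0.04601)) = 1.97189 − (-0.00005)/(0.04762) = 1.97284

1.972, 1.973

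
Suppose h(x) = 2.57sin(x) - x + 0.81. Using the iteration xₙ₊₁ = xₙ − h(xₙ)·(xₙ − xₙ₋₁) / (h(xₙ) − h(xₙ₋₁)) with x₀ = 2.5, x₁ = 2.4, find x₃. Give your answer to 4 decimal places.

2.4497

h(2.5) = -0.151927, h(2.4) = 0.145940
x₂ = 2.400000 − 0.145940·(2.400000 − 2.500000) / (0.145940 − (-0.151927)) = 2.400000 − (-0.014594)/(0.297867) = 2.448995
h(2.448995) = 0.002048
x₃ = 2.448995 − 0.002048·(2.448995 − 2.400000) / (0.002048 − 0.145940) = 2.448995 − (0.000100)/(-0.143892) = 2.449693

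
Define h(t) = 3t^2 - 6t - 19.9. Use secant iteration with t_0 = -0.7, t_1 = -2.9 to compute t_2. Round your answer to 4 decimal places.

-1.5470

h(-0.7) = -14.230000, h(-2.9) = 22.730000
t_2 = -2.900000 − 22.730000·(-2.900000 − (-0.700000)) / (22.730000 − (-14.230000)) = -2.900000 − (-50.006000)/(36.960000) = -1.547024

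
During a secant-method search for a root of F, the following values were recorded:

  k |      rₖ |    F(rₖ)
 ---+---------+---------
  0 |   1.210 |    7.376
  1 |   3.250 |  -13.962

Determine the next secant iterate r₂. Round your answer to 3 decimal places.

1.915

r₂ = 3.250 − (-13.962)·(3.250 − 1.210) / (-13.962 − 7.376)
   = 3.250 − (-28.48248)/(-21.33800) = 1.91518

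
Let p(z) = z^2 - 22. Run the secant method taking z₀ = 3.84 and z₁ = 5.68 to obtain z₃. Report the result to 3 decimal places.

p(3.84) = -7.25440, p(5.68) = 10.26240
z₂ = 5.68000 − 10.26240·(5.68000 − 3.84000) / (10.26240 − (-7.25440)) = 5.68000 − (18.88282)/(17.51680) = 4.60202
p(4.60202) = -0.82144
z₃ = 4.60202 − (-0.82144)·(4.60202 − 5.68000) / (-0.82144 − 10.26240) = 4.60202 − (0.88550)/(-11.08384) = 4.68191

4.682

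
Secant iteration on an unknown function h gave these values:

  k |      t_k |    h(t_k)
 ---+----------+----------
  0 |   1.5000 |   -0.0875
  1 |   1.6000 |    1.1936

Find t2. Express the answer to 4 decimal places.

t2 = 1.6000 − 1.1936·(1.6000 − 1.5000) / (1.1936 − (-0.0875))
   = 1.6000 − (0.119360)/(1.281100) = 1.506830

1.5068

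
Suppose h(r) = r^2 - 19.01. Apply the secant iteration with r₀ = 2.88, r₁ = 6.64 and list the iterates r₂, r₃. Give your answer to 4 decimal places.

h(2.88) = -10.715600, h(6.64) = 25.079600
r₂ = 6.640000 − 25.079600·(6.640000 − 2.880000) / (25.079600 − (-10.715600)) = 6.640000 − (94.299296)/(35.795200) = 4.005588
h(4.005588) = -2.965263
r₃ = 4.005588 − (-2.965263)·(4.005588 − 6.640000) / (-2.965263 − 25.079600) = 4.005588 − (7.811723)/(-28.044863) = 4.284132

4.0056, 4.2841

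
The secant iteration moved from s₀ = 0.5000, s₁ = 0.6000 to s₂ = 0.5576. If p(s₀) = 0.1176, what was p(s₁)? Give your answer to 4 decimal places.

The secant line through (0.5000, 0.1176) and (0.6000, p(s₁)) crosses zero at s₂ = 0.5576.
So (0.5000, 0.1176), (0.6000, p(s₁)), (0.5576, 0) are collinear:
p(s₁) = 0.1176 · (0.6000 − 0.5576) / (0.5000 − 0.5576) = 0.1176 · (0.042400)/(-0.057600) = -0.086567

-0.0866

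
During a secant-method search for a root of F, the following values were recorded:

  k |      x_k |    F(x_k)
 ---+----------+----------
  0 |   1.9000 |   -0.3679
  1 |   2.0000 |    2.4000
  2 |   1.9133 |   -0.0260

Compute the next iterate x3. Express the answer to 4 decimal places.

x3 = 1.9133 − (-0.0260)·(1.9133 − 2.0000) / (-0.0260 − 2.4000)
   = 1.9133 − (0.002254)/(-2.426000) = 1.914229

1.9142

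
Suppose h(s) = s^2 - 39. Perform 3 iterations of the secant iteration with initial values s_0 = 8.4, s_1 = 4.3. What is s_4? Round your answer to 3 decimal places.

6.243

h(8.4) = 31.56000, h(4.3) = -20.51000
s_2 = 4.30000 − (-20.51000)·(4.30000 − 8.40000) / (-20.51000 − 31.56000) = 4.30000 − (84.09100)/(-52.07000) = 5.91496
h(5.91496) = -4.01324
s_3 = 5.91496 − (-4.01324)·(5.91496 − 4.30000) / (-4.01324 − (-20.51000)) = 5.91496 − (-6.48123)/(16.49676) = 6.30784
h(6.30784) = 0.78884
s_4 = 6.30784 − 0.78884·(6.30784 − 5.91496) / (0.78884 − (-4.01324)) = 6.30784 − (0.30992)/(4.80208) = 6.24330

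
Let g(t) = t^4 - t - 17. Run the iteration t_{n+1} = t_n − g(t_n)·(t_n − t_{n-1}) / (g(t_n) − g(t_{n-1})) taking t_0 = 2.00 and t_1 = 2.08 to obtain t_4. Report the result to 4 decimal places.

2.0903

g(2.00) = -3.000000, g(2.08) = -0.362263
t_2 = 2.080000 − (-0.362263)·(2.080000 − 2.000000) / (-0.362263 − (-3.000000)) = 2.080000 − (-0.028981)/(2.637737) = 2.090987
g(2.090987) = 0.025382
t_3 = 2.090987 − 0.025382·(2.090987 − 2.080000) / (0.025382 − (-0.362263)) = 2.090987 − (0.000279)/(0.387645) = 2.090268
g(2.090268) = -0.000193
t_4 = 2.090268 − (-0.000193)·(2.090268 − 2.090987) / (-0.000193 − 0.025382) = 2.090268 − (0.000000)/(-0.025575) = 2.090273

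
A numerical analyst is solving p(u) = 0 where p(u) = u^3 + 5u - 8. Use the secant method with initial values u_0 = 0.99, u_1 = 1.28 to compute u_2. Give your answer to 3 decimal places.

1.224

p(0.99) = -2.07970, p(1.28) = 0.49715
u_2 = 1.28000 − 0.49715·(1.28000 − 0.99000) / (0.49715 − (-2.07970)) = 1.28000 − (0.14417)/(2.57685) = 1.22405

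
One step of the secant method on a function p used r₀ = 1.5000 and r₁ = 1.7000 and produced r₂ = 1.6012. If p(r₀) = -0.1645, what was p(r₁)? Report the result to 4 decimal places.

0.1606

The secant line through (1.5000, -0.1645) and (1.7000, p(r₁)) crosses zero at r₂ = 1.6012.
So (1.5000, -0.1645), (1.7000, p(r₁)), (1.6012, 0) are collinear:
p(r₁) = -0.1645 · (1.7000 − 1.6012) / (1.5000 − 1.6012) = -0.1645 · (0.098800)/(-0.101200) = 0.160599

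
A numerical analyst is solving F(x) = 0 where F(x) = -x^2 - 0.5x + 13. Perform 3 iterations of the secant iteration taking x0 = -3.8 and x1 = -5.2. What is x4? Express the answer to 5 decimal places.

-3.86421

F(-3.8) = 0.4600000, F(-5.2) = -11.4400000
x2 = -5.2000000 − (-11.4400000)·(-5.2000000 − (-3.8000000)) / (-11.4400000 − 0.4600000) = -5.2000000 − (16.0160000)/(-11.9000000) = -3.8541176
F(-3.8541176) = 0.0728360
x3 = -3.8541176 − 0.0728360·(-3.8541176 − (-5.2000000)) / (0.0728360 − (-11.4400000)) = -3.8541176 − (0.0980287)/(11.5128360) = -3.8626324
F(-3.8626324) = 0.0113873
x4 = -3.8626324 − 0.0113873·(-3.8626324 − (-3.8541176)) / (0.0113873 − 0.0728360) = -3.8626324 − (-0.0000970)/(-0.0614487) = -3.8642103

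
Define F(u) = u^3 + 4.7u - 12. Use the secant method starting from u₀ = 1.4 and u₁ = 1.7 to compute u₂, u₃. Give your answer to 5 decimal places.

1.62431, 1.63048

F(1.4) = -2.6760000, F(1.7) = 0.9030000
u₂ = 1.7000000 − 0.9030000·(1.7000000 − 1.4000000) / (0.9030000 − (-2.6760000)) = 1.7000000 − (0.2709000)/(3.5790000) = 1.6243085
F(1.6243085) = -0.0802105
u₃ = 1.6243085 − (-0.0802105)·(1.6243085 − 1.7000000) / (-0.0802105 − 0.9030000) = 1.6243085 − (0.0060713)/(-0.9832105) = 1.6304834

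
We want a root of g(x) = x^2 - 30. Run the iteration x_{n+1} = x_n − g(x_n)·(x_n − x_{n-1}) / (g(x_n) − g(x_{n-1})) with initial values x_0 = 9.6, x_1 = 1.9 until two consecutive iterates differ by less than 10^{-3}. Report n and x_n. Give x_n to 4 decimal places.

n = 7, x_n = 5.4772

g(9.6) = 62.160000, g(1.9) = -26.390000
x_2 = 1.900000 − (-26.390000)·(-7.700000)/(-88.550000) = 4.194783;  |Δ| = 2.294783
g(4.194783) = -12.403799
x_3 = 4.194783 − (-12.403799)·(2.294783)/(13.986201) = 6.229933;  |Δ| = 2.035150
g(6.229933) = 8.812064
x_4 = 6.229933 − 8.812064·(2.035150)/(21.215863) = 5.384628;  |Δ| = 0.845305
g(5.384628) = -1.005782
x_5 = 5.384628 − (-1.005782)·(-0.845305)/(-9.817847) = 5.471225;  |Δ| = 0.086597
g(5.471225) = -0.065702
x_6 = 5.471225 − (-0.065702)·(0.086597)/(0.940081) = 5.477277;  |Δ| = 0.006052
g(5.477277) = 0.000561
x_7 = 5.477277 − 0.000561·(0.006052)/(0.066262) = 5.477226;  |Δ| = 0.000051
|x_7 − x_6| = 0.000051 < 10^{-3}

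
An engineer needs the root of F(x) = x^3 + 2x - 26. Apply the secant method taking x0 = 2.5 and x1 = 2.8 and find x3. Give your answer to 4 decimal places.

2.7378

F(2.5) = -5.375000, F(2.8) = 1.552000
x2 = 2.800000 − 1.552000·(2.800000 − 2.500000) / (1.552000 − (-5.375000)) = 2.800000 − (0.465600)/(6.927000) = 2.732785
F(2.732785) = -0.125686
x3 = 2.732785 − (-0.125686)·(2.732785 − 2.800000) / (-0.125686 − 1.552000) = 2.732785 − (0.008448)/(-1.677686) = 2.737820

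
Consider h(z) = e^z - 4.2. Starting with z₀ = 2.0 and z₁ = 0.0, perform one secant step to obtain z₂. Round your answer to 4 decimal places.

1.0017

h(2.0) = 3.189056, h(0.0) = -3.200000
z₂ = 0.000000 − (-3.200000)·(0.000000 − 2.000000) / (-3.200000 − 3.189056) = 0.000000 − (6.400000)/(-6.389056) = 1.001713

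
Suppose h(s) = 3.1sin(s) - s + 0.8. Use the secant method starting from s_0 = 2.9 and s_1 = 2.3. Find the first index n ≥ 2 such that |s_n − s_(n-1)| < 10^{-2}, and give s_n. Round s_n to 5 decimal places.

n = 4, s_n = 2.54406

h(2.9) = -1.3583271, h(2.3) = 0.8116862
s_2 = 2.3000000 − 0.8116862·(-0.6000000)/(2.1700132) = 2.5244280;  |Δ| = 0.2244280
h(2.5244280) = 0.0696202
s_3 = 2.5244280 − 0.0696202·(0.2244280)/(-0.7420660) = 2.5454837;  |Δ| = 0.0210557
h(2.5454837) = -0.0050606
s_4 = 2.5454837 − (-0.0050606)·(0.0210557)/(-0.0746808) = 2.5440569;  |Δ| = 0.0014268
|s_4 − s_3| = 0.0014268 < 10^{-2}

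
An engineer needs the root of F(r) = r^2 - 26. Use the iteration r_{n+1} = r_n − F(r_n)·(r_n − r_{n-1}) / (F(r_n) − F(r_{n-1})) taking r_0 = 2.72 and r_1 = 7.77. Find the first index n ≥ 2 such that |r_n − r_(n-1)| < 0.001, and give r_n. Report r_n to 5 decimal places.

n = 6, r_n = 5.09902

F(2.72) = -18.6016000, F(7.77) = 34.3729000
r_2 = 7.7700000 − 34.3729000·(5.0500000)/(52.9745000) = 4.4932698;  |Δ| = 3.2767302
F(4.4932698) = -5.8105267
r_3 = 4.4932698 − (-5.8105267)·(-3.2767302)/(-40.1834267) = 4.9670852;  |Δ| = 0.4738154
F(4.9670852) = -1.3280643
r_4 = 4.9670852 − (-1.3280643)·(0.4738154)/(4.4824624) = 5.1074673;  |Δ| = 0.1403821
F(5.1074673) = 0.0862223
r_5 = 5.1074673 − 0.0862223·(0.1403821)/(1.4142866) = 5.0989089;  |Δ| = 0.0085584
F(5.0989089) = -0.0011282
r_6 = 5.0989089 − (-0.0011282)·(-0.0085584)/(-0.0873505) = 5.0990194;  |Δ| = 0.0001105
|r_6 − r_5| = 0.0001105 < 0.001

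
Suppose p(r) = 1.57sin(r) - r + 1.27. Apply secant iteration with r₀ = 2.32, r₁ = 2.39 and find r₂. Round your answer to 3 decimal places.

p(2.32) = 0.09960, p(2.39) = -0.04800
r₂ = 2.39000 − (-0.04800)·(2.39000 − 2.32000) / (-0.04800 − 0.09960) = 2.39000 − (-0.00336)/(-0.14760) = 2.36724

2.367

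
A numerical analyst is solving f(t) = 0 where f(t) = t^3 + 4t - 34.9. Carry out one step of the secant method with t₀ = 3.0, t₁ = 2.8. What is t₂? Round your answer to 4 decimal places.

f(3.0) = 4.100000, f(2.8) = -1.748000
t₂ = 2.800000 − (-1.748000)·(2.800000 − 3.000000) / (-1.748000 − 4.100000) = 2.800000 − (0.349600)/(-5.848000) = 2.859781

2.8598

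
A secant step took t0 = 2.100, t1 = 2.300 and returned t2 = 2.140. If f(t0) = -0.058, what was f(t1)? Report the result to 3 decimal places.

0.232

The secant line through (2.100, -0.058) and (2.300, f(t1)) crosses zero at t2 = 2.140.
So (2.100, -0.058), (2.300, f(t1)), (2.140, 0) are collinear:
f(t1) = -0.058 · (2.300 − 2.140) / (2.100 − 2.140) = -0.058 · (0.16000)/(-0.04000) = 0.23200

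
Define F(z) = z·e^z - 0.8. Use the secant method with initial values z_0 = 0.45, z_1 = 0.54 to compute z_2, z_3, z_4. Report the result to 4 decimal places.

0.4884, 0.4900, 0.4901

F(0.45) = -0.094260, F(0.54) = 0.126644
z_2 = 0.540000 − 0.126644·(0.540000 − 0.450000) / (0.126644 − (-0.094260)) = 0.540000 − (0.011398)/(0.220903) = 0.488403
F(0.488403) = -0.004044
z_3 = 0.488403 − (-0.004044)·(0.488403 − 0.540000) / (-0.004044 − 0.126644) = 0.488403 − (0.000209)/(-0.130688) = 0.490000
F(0.490000) = -0.000166
z_4 = 0.490000 − (-0.000166)·(0.490000 − 0.488403) / (-0.000166 − (-0.004044)) = 0.490000 − (0.000000)/(0.003878) = 0.490068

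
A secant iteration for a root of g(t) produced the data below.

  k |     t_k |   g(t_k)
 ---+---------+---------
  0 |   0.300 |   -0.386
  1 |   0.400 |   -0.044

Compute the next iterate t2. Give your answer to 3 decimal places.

0.413

t2 = 0.400 − (-0.044)·(0.400 − 0.300) / (-0.044 − (-0.386))
   = 0.400 − (-0.00440)/(0.34200) = 0.41287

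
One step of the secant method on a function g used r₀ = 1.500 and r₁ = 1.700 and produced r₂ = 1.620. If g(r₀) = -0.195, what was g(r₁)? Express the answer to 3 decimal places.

The secant line through (1.500, -0.195) and (1.700, g(r₁)) crosses zero at r₂ = 1.620.
So (1.500, -0.195), (1.700, g(r₁)), (1.620, 0) are collinear:
g(r₁) = -0.195 · (1.700 − 1.620) / (1.500 − 1.620) = -0.195 · (0.08000)/(-0.12000) = 0.13000

0.130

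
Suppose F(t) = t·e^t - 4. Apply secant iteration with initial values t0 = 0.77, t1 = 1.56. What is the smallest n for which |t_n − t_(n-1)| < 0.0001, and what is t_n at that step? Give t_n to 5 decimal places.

n = 6, t_n = 1.20217

F(0.77) = -2.3369800, F(1.56) = 3.4237611
t2 = 1.5600000 − 3.4237611·(0.7900000)/(5.7607411) = 1.0904821;  |Δ| = 0.4695179
F(1.0904821) = -0.7550436
t3 = 1.0904821 − (-0.7550436)·(-0.4695179)/(-4.1788047) = 1.1753165;  |Δ| = 0.0848344
F(1.1753165) = -0.1929525
t4 = 1.1753165 − (-0.1929525)·(0.0848344)/(0.5620911) = 1.2044381;  |Δ| = 0.0291216
F(1.2044381) = 0.0166624
t5 = 1.2044381 − 0.0166624·(0.0291216)/(0.2096149) = 1.2021232;  |Δ| = 0.0023149
F(1.2021232) = -0.0003271
t6 = 1.2021232 − (-0.0003271)·(-0.0023149)/(-0.0169895) = 1.2021678;  |Δ| = 0.0000446
|t6 − t5| = 0.0000446 < 0.0001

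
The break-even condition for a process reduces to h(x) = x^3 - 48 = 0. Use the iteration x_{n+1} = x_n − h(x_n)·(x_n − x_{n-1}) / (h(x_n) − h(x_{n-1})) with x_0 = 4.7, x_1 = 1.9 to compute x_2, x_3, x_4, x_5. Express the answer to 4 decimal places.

h(4.7) = 55.823000, h(1.9) = -41.141000
x_2 = 1.900000 − (-41.141000)·(1.900000 − 4.700000) / (-41.141000 − 55.823000) = 1.900000 − (115.194800)/(-96.964000) = 3.088016
h(3.088016) = -18.553160
x_3 = 3.088016 − (-18.553160)·(3.088016 − 1.900000) / (-18.553160 − (-41.141000)) = 3.088016 − (-22.041454)/(22.587840) = 4.063827
h(4.063827) = 19.112832
x_4 = 4.063827 − 19.112832·(4.063827 − 3.088016) / (19.112832 − (-18.553160)) = 4.063827 − (18.650504)/(37.665992) = 3.568672
h(3.568672) = -2.551472
x_5 = 3.568672 − (-2.551472)·(3.568672 − 4.063827) / (-2.551472 − 19.112832) = 3.568672 − (1.263374)/(-21.664304) = 3.626988

3.0880, 4.0638, 3.5687, 3.6270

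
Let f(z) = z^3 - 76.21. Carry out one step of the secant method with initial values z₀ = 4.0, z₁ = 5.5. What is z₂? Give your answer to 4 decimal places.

f(4.0) = -12.210000, f(5.5) = 90.165000
z₂ = 5.500000 − 90.165000·(5.500000 − 4.000000) / (90.165000 − (-12.210000)) = 5.500000 − (135.247500)/(102.375000) = 4.178901

4.1789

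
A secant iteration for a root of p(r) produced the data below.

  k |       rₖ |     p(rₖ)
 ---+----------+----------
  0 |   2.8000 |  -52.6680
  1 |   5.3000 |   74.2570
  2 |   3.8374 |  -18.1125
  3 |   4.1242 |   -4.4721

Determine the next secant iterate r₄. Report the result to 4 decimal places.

r₄ = 4.1242 − (-4.4721)·(4.1242 − 3.8374) / (-4.4721 − (-18.1125))
   = 4.1242 − (-1.282598)/(13.640400) = 4.218229

4.2182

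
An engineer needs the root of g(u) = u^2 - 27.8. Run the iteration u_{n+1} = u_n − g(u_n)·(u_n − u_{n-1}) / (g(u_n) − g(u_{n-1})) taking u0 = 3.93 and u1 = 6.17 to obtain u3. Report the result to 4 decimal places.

5.2631

g(3.93) = -12.355100, g(6.17) = 10.268900
u2 = 6.170000 − 10.268900·(6.170000 − 3.930000) / (10.268900 − (-12.355100)) = 6.170000 − (23.002336)/(22.624000) = 5.153277
g(5.153277) = -1.243734
u3 = 5.153277 − (-1.243734)·(5.153277 − 6.170000) / (-1.243734 − 10.268900) = 5.153277 − (1.264532)/(-11.512634) = 5.263116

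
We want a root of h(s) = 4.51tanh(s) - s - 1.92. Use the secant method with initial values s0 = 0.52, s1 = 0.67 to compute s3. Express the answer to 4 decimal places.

0.6459

h(0.52) = -0.285573, h(0.67) = 0.048259
s2 = 0.670000 − 0.048259·(0.670000 − 0.520000) / (0.048259 − (-0.285573)) = 0.670000 − (0.007239)/(0.333832) = 0.648316
h(0.648316) = 0.004797
s3 = 0.648316 − 0.004797·(0.648316 − 0.670000) / (0.004797 − 0.048259) = 0.648316 − (-0.000104)/(-0.043462) = 0.645922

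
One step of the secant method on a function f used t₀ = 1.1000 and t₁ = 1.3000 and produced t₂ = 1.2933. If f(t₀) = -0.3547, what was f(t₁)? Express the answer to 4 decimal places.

The secant line through (1.1000, -0.3547) and (1.3000, f(t₁)) crosses zero at t₂ = 1.2933.
So (1.1000, -0.3547), (1.3000, f(t₁)), (1.2933, 0) are collinear:
f(t₁) = -0.3547 · (1.3000 − 1.2933) / (1.1000 − 1.2933) = -0.3547 · (0.006700)/(-0.193300) = 0.012294

0.0123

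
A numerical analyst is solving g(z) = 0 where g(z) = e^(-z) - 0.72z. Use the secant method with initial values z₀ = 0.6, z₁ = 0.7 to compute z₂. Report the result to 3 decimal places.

g(0.6) = 0.11681, g(0.7) = -0.00741
z₂ = 0.70000 − (-0.00741)·(0.70000 − 0.60000) / (-0.00741 − 0.11681) = 0.70000 − (-0.00074)/(-0.12423) = 0.69403

0.694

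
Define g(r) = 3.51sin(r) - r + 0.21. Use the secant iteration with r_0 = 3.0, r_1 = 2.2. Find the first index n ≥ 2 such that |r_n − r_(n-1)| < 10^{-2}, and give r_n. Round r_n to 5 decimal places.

n = 4, r_n = 2.44958

g(3.0) = -2.2946688, g(2.2) = 0.8478224
r_2 = 2.2000000 − 0.8478224·(-0.8000000)/(3.1424911) = 2.4158345;  |Δ| = 0.2158345
g(2.4158345) = 0.1237622
r_3 = 2.4158345 − 0.1237622·(0.2158345)/(-0.7240602) = 2.4527266;  |Δ| = 0.0368922
g(2.4527266) = -0.0115523
r_4 = 2.4527266 − (-0.0115523)·(0.0368922)/(-0.1353145) = 2.4495770;  |Δ| = 0.0031496
|r_4 − r_3| = 0.0031496 < 10^{-2}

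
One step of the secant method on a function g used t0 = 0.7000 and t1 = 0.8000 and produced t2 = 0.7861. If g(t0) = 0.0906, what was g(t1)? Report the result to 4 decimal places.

The secant line through (0.7000, 0.0906) and (0.8000, g(t1)) crosses zero at t2 = 0.7861.
So (0.7000, 0.0906), (0.8000, g(t1)), (0.7861, 0) are collinear:
g(t1) = 0.0906 · (0.8000 − 0.7861) / (0.7000 − 0.7861) = 0.0906 · (0.013900)/(-0.086100) = -0.014626

-0.0146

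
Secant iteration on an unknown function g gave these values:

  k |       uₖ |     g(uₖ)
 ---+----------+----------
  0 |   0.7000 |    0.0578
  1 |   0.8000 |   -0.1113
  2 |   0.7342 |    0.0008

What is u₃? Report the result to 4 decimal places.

0.7347

u₃ = 0.7342 − 0.0008·(0.7342 − 0.8000) / (0.0008 − (-0.1113))
   = 0.7342 − (-0.000053)/(0.112100) = 0.734670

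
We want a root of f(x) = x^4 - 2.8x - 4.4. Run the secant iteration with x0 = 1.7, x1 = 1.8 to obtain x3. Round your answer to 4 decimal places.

1.7456

f(1.7) = -0.807900, f(1.8) = 1.057600
x2 = 1.800000 − 1.057600·(1.800000 − 1.700000) / (1.057600 − (-0.807900)) = 1.800000 − (0.105760)/(1.865500) = 1.743307
f(1.743307) = -0.045006
x3 = 1.743307 − (-0.045006)·(1.743307 − 1.800000) / (-0.045006 − 1.057600) = 1.743307 − (0.002551)/(-1.102606) = 1.745621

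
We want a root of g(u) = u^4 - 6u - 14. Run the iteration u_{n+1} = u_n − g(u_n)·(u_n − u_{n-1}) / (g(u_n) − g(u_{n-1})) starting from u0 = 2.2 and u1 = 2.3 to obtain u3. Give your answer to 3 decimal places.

g(2.2) = -3.77440, g(2.3) = 0.18410
u2 = 2.30000 − 0.18410·(2.30000 − 2.20000) / (0.18410 − (-3.77440)) = 2.30000 − (0.01841)/(3.95850) = 2.29535
g(2.29535) = -0.01365
u3 = 2.29535 − (-0.01365)·(2.29535 − 2.30000) / (-0.01365 − 0.18410) = 2.29535 − (0.00006)/(-0.19775) = 2.29567

2.296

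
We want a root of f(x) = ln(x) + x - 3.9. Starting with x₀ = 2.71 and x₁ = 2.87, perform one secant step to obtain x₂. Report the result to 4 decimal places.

f(2.71) = -0.193051, f(2.87) = 0.024312
x₂ = 2.870000 − 0.024312·(2.870000 − 2.710000) / (0.024312 − (-0.193051)) = 2.870000 − (0.003890)/(0.217363) = 2.852104

2.8521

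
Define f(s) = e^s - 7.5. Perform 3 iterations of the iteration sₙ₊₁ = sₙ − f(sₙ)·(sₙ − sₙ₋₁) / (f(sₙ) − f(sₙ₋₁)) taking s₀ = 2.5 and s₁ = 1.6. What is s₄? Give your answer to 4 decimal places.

f(2.5) = 4.682494, f(1.6) = -2.546968
s₂ = 1.600000 − (-2.546968)·(1.600000 − 2.500000) / (-2.546968 − 4.682494) = 1.600000 − (2.292271)/(-7.229462) = 1.917074
f(1.917074) = -0.698974
s₃ = 1.917074 − (-0.698974)·(1.917074 − 1.600000) / (-0.698974 − (-2.546968)) = 1.917074 − (-0.221626)/(1.847994) = 2.037001
f(2.037001) = 0.167583
s₄ = 2.037001 − 0.167583·(2.037001 − 1.917074) / (0.167583 − (-0.698974)) = 2.037001 − (0.020098)/(0.866557) = 2.013809

2.0138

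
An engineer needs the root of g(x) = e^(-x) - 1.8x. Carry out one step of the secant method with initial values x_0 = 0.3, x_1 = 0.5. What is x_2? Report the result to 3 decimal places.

0.381

g(0.3) = 0.20082, g(0.5) = -0.29347
x_2 = 0.50000 − (-0.29347)·(0.50000 − 0.30000) / (-0.29347 − 0.20082) = 0.50000 − (-0.05869)/(-0.49429) = 0.38126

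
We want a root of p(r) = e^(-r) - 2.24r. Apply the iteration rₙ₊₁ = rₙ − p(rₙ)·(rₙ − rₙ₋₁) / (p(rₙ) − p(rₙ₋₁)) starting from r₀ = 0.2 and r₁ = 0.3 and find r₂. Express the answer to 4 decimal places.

0.3228

p(0.2) = 0.370731, p(0.3) = 0.068818
r₂ = 0.300000 − 0.068818·(0.300000 − 0.200000) / (0.068818 − 0.370731) = 0.300000 − (0.006882)/(-0.301913) = 0.322794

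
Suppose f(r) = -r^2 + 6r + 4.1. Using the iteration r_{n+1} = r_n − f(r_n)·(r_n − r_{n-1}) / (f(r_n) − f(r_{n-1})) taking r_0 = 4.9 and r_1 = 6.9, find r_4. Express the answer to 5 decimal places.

6.61943

f(4.9) = 9.4900000, f(6.9) = -2.1100000
r_2 = 6.9000000 − (-2.1100000)·(6.9000000 − 4.9000000) / (-2.1100000 − 9.4900000) = 6.9000000 − (-4.2200000)/(-11.6000000) = 6.5362069
f(6.5362069) = 0.5952408
r_3 = 6.5362069 − 0.5952408·(6.5362069 − 6.9000000) / (0.5952408 − (-2.1100000)) = 6.5362069 − (-0.2165445)/(2.7052408) = 6.6162532
f(6.6162532) = 0.0227129
r_4 = 6.6162532 − 0.0227129·(6.6162532 − 6.5362069) / (0.0227129 − 0.5952408) = 6.6162532 − (0.0018181)/(-0.5725279) = 6.6194287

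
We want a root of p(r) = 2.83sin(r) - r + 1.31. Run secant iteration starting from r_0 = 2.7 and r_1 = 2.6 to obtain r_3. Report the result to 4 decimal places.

2.6488

p(2.7) = -0.180515, p(2.6) = 0.168869
r_2 = 2.600000 − 0.168869·(2.600000 − 2.700000) / (0.168869 − (-0.180515)) = 2.600000 − (-0.016887)/(0.349384) = 2.648333
p(2.648333) = 0.001669
r_3 = 2.648333 − 0.001669·(2.648333 − 2.600000) / (0.001669 − 0.168869) = 2.648333 − (0.000081)/(-0.167200) = 2.648816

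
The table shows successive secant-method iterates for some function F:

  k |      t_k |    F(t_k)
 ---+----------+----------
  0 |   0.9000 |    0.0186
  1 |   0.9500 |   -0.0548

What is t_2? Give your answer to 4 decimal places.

0.9127

t_2 = 0.9500 − (-0.0548)·(0.9500 − 0.9000) / (-0.0548 − 0.0186)
   = 0.9500 − (-0.002740)/(-0.073400) = 0.912670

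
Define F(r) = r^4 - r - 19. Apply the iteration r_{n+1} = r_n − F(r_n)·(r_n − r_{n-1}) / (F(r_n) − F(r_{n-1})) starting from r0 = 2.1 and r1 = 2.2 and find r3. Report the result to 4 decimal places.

F(2.1) = -1.651900, F(2.2) = 2.225600
r2 = 2.200000 − 2.225600·(2.200000 − 2.100000) / (2.225600 − (-1.651900)) = 2.200000 − (0.222560)/(3.877500) = 2.142602
F(2.142602) = -0.067670
r3 = 2.142602 − (-0.067670)·(2.142602 − 2.200000) / (-0.067670 − 2.225600) = 2.142602 − (0.003884)/(-2.293270) = 2.144296

2.1443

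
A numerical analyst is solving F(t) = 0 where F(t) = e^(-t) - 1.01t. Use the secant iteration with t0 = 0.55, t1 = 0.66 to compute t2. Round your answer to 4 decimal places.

0.5638

F(0.55) = 0.021450, F(0.66) = -0.149749
t2 = 0.660000 − (-0.149749)·(0.660000 − 0.550000) / (-0.149749 − 0.021450) = 0.660000 − (-0.016472)/(-0.171198) = 0.563782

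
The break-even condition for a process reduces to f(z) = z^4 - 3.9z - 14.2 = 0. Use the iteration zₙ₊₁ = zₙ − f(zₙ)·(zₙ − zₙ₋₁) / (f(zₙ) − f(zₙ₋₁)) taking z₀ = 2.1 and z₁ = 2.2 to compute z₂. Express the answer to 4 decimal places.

f(2.1) = -2.941900, f(2.2) = 0.645600
z₂ = 2.200000 − 0.645600·(2.200000 − 2.100000) / (0.645600 − (-2.941900)) = 2.200000 − (0.064560)/(3.587500) = 2.182004

2.1820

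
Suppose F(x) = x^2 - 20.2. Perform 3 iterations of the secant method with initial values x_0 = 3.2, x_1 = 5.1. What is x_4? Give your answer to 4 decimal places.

4.4945

F(3.2) = -9.960000, F(5.1) = 5.810000
x_2 = 5.100000 − 5.810000·(5.100000 − 3.200000) / (5.810000 − (-9.960000)) = 5.100000 − (11.039000)/(15.770000) = 4.400000
F(4.400000) = -0.840000
x_3 = 4.400000 − (-0.840000)·(4.400000 − 5.100000) / (-0.840000 − 5.810000) = 4.400000 − (0.588000)/(-6.650000) = 4.488421
F(4.488421) = -0.054076
x_4 = 4.488421 − (-0.054076)·(4.488421 − 4.400000) / (-0.054076 − (-0.840000)) = 4.488421 − (-0.004781)/(0.785924) = 4.494505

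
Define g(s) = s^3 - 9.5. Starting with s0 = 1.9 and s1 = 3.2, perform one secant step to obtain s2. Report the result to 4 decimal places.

2.0325

g(1.9) = -2.641000, g(3.2) = 23.268000
s2 = 3.200000 − 23.268000·(3.200000 − 1.900000) / (23.268000 − (-2.641000)) = 3.200000 − (30.248400)/(25.909000) = 2.032514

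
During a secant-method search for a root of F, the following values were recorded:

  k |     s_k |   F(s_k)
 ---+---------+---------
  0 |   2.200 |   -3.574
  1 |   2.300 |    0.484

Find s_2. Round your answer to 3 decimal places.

2.288

s_2 = 2.300 − 0.484·(2.300 − 2.200) / (0.484 − (-3.574))
   = 2.300 − (0.04840)/(4.05800) = 2.28807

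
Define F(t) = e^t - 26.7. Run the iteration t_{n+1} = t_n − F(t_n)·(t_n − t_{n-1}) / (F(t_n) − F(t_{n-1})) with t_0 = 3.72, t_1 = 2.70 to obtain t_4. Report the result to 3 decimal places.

F(3.72) = 14.56439, F(2.70) = -11.82027
t_2 = 2.70000 − (-11.82027)·(2.70000 − 3.72000) / (-11.82027 − 14.56439) = 2.70000 − (12.05667)/(-26.38466) = 3.15696
F(3.15696) = -3.20100
t_3 = 3.15696 − (-3.20100)·(3.15696 − 2.70000) / (-3.20100 − (-11.82027)) = 3.15696 − (-1.46272)/(8.61926) = 3.32666
F(3.32666) = 1.14523
t_4 = 3.32666 − 1.14523·(3.32666 − 3.15696) / (1.14523 − (-3.20100)) = 3.32666 − (0.19435)/(4.34624) = 3.28194

3.282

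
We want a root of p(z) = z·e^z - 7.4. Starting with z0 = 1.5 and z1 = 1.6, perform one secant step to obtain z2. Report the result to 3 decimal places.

p(1.5) = -0.67747, p(1.6) = 0.52485
z2 = 1.60000 − 0.52485·(1.60000 − 1.50000) / (0.52485 − (-0.67747)) = 1.60000 − (0.05249)/(1.20232) = 1.55635

1.556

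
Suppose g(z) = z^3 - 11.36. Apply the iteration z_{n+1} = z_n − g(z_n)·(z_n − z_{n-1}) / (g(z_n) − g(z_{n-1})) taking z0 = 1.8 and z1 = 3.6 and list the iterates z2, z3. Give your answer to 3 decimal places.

2.044, 2.159

g(1.8) = -5.52800, g(3.6) = 35.29600
z2 = 3.60000 − 35.29600·(3.60000 − 1.80000) / (35.29600 − (-5.52800)) = 3.60000 − (63.53280)/(40.82400) = 2.04374
g(2.04374) = -2.82357
z3 = 2.04374 − (-2.82357)·(2.04374 − 3.60000) / (-2.82357 − 35.29600) = 2.04374 − (4.39421)/(-38.11957) = 2.15901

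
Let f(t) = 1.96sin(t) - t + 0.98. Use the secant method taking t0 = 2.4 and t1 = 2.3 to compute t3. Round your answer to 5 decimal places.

2.36028

f(2.4) = -0.0960922, f(2.3) = 0.1415822
t2 = 2.3000000 − 0.1415822·(2.3000000 − 2.4000000) / (0.1415822 − (-0.0960922)) = 2.3000000 − (-0.0141582)/(0.2376744) = 2.3595698
f(2.3595698) = 0.0016736
t3 = 2.3595698 − 0.0016736·(2.3595698 − 2.3000000) / (0.0016736 − 0.1415822) = 2.3595698 − (0.0000997)/(-0.1399086) = 2.3602824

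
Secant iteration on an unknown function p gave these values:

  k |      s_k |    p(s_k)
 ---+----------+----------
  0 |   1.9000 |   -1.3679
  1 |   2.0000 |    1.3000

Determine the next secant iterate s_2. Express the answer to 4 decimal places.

1.9513

s_2 = 2.0000 − 1.3000·(2.0000 − 1.9000) / (1.3000 − (-1.3679))
   = 2.0000 − (0.130000)/(2.667900) = 1.951273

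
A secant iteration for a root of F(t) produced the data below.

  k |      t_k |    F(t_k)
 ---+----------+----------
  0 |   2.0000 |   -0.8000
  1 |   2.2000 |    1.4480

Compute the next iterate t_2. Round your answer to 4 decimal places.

t_2 = 2.2000 − 1.4480·(2.2000 − 2.0000) / (1.4480 − (-0.8000))
   = 2.2000 − (0.289600)/(2.248000) = 2.071174

2.0712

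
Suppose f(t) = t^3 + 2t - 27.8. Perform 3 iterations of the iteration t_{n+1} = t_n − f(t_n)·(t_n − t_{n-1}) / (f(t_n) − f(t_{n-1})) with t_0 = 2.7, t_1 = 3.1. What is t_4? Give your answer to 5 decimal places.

f(2.7) = -2.7170000, f(3.1) = 8.1910000
t_2 = 3.1000000 − 8.1910000·(3.1000000 − 2.7000000) / (8.1910000 − (-2.7170000)) = 3.1000000 − (3.2764000)/(10.9080000) = 2.7996333
f(2.7996333) = -0.2573571
t_3 = 2.7996333 − (-0.2573571)·(2.7996333 − 3.1000000) / (-0.2573571 − 8.1910000) = 2.7996333 − (0.0773015)/(-8.4483571) = 2.8087832
f(2.8087832) = -0.0232045
t_4 = 2.8087832 − (-0.0232045)·(2.8087832 − 2.7996333) / (-0.0232045 − (-0.2573571)) = 2.8087832 − (-0.0002123)/(0.2341527) = 2.8096899

2.80969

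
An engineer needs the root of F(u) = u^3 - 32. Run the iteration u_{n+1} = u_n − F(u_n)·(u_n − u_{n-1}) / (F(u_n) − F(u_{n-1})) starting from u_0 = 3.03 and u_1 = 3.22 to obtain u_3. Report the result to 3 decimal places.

F(3.03) = -4.18187, F(3.22) = 1.38625
u_2 = 3.22000 − 1.38625·(3.22000 − 3.03000) / (1.38625 − (-4.18187)) = 3.22000 − (0.26339)/(5.56812) = 3.17270
F(3.17270) = -0.06360
u_3 = 3.17270 − (-0.06360)·(3.17270 − 3.22000) / (-0.06360 − 1.38625) = 3.17270 − (0.00301)/(-1.44985) = 3.17477

3.175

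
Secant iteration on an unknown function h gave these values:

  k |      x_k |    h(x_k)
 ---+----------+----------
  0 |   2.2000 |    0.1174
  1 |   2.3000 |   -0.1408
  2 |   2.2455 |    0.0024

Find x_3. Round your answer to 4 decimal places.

x_3 = 2.2455 − 0.0024·(2.2455 − 2.3000) / (0.0024 − (-0.1408))
   = 2.2455 − (-0.000131)/(0.143200) = 2.246413

2.2464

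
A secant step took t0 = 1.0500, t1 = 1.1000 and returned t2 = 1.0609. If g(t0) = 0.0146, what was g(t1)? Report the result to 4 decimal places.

The secant line through (1.0500, 0.0146) and (1.1000, g(t1)) crosses zero at t2 = 1.0609.
So (1.0500, 0.0146), (1.1000, g(t1)), (1.0609, 0) are collinear:
g(t1) = 0.0146 · (1.1000 − 1.0609) / (1.0500 − 1.0609) = 0.0146 · (0.039100)/(-0.010900) = -0.052372

-0.0524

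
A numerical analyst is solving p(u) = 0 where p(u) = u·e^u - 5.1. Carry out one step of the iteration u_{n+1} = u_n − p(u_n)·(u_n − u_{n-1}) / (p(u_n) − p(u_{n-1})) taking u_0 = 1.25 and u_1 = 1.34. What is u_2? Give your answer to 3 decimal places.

p(1.25) = -0.73707, p(1.34) = 0.01752
u_2 = 1.34000 − 0.01752·(1.34000 − 1.25000) / (0.01752 − (-0.73707)) = 1.34000 − (0.00158)/(0.75459) = 1.33791

1.338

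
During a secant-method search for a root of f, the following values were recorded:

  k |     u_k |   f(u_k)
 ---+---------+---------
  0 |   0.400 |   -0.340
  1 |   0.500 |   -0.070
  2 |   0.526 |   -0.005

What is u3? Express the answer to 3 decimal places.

0.528

u3 = 0.526 − (-0.005)·(0.526 − 0.500) / (-0.005 − (-0.070))
   = 0.526 − (-0.00013)/(0.06500) = 0.52800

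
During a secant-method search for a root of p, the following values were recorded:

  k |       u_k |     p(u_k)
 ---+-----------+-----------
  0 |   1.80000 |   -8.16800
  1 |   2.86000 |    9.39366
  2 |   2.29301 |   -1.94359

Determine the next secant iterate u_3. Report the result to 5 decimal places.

2.39021

u_3 = 2.29301 − (-1.94359)·(2.29301 − 2.86000) / (-1.94359 − 9.39366)
   = 2.29301 − (1.1019961)/(-11.3372500) = 2.3902114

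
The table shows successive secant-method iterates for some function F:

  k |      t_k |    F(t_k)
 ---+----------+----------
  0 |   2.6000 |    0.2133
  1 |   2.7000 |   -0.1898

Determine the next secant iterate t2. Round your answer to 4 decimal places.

t2 = 2.7000 − (-0.1898)·(2.7000 − 2.6000) / (-0.1898 − 0.2133)
   = 2.7000 − (-0.018980)/(-0.403100) = 2.652915

2.6529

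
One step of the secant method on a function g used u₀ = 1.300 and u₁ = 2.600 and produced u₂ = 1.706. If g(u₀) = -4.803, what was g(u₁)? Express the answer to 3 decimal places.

10.576

The secant line through (1.300, -4.803) and (2.600, g(u₁)) crosses zero at u₂ = 1.706.
So (1.300, -4.803), (2.600, g(u₁)), (1.706, 0) are collinear:
g(u₁) = -4.803 · (2.600 − 1.706) / (1.300 − 1.706) = -4.803 · (0.89400)/(-0.40600) = 10.57606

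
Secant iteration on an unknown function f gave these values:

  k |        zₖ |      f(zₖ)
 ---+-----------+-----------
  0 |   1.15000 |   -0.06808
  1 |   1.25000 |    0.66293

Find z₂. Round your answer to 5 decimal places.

1.15931

z₂ = 1.25000 − 0.66293·(1.25000 − 1.15000) / (0.66293 − (-0.06808))
   = 1.25000 − (0.0662930)/(0.7310100) = 1.1593131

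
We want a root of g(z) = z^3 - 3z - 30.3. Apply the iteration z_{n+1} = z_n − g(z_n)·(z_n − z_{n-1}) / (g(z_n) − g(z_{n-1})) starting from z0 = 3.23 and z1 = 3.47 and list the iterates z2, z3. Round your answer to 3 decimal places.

3.435, 3.437

g(3.23) = -6.29173, g(3.47) = 1.07192
z2 = 3.47000 − 1.07192·(3.47000 − 3.23000) / (1.07192 − (-6.29173)) = 3.47000 − (0.25726)/(7.36366) = 3.43506
g(3.43506) = -0.07261
z3 = 3.43506 − (-0.07261)·(3.43506 − 3.47000) / (-0.07261 − 1.07192) = 3.43506 − (0.00254)/(-1.14453) = 3.43728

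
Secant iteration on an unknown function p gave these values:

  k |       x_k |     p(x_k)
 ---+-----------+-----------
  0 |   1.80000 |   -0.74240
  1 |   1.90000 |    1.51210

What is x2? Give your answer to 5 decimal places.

1.83293

x2 = 1.90000 − 1.51210·(1.90000 − 1.80000) / (1.51210 − (-0.74240))
   = 1.90000 − (0.1512100)/(2.2545000) = 1.8329297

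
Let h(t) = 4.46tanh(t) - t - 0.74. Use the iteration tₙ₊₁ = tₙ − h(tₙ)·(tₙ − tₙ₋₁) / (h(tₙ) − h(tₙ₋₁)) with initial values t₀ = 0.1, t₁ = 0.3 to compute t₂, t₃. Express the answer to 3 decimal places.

0.221, 0.218

h(0.1) = -0.39548, h(0.3) = 0.25925
t₂ = 0.30000 − 0.25925·(0.30000 − 0.10000) / (0.25925 − (-0.39548)) = 0.30000 − (0.05185)/(0.65473) = 0.22081
h(0.22081) = 0.00829
t₃ = 0.22081 − 0.00829·(0.22081 − 0.30000) / (0.00829 − 0.25925) = 0.22081 − (-0.00066)/(-0.25096) = 0.21819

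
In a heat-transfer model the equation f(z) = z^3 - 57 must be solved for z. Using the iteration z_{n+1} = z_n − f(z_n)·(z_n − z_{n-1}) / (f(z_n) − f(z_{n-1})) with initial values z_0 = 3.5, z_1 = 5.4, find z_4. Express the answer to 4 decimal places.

f(3.5) = -14.125000, f(5.4) = 100.464000
z_2 = 5.400000 − 100.464000·(5.400000 − 3.500000) / (100.464000 − (-14.125000)) = 5.400000 − (190.881600)/(114.589000) = 3.734207
f(3.734207) = -4.929107
z_3 = 3.734207 − (-4.929107)·(3.734207 − 5.400000) / (-4.929107 − 100.464000) = 3.734207 − (8.210874)/(-105.393107) = 3.812114
f(3.812114) = -1.601559
z_4 = 3.812114 − (-1.601559)·(3.812114 − 3.734207) / (-1.601559 − (-4.929107)) = 3.812114 − (-0.124773)/(3.327548) = 3.849611

3.8496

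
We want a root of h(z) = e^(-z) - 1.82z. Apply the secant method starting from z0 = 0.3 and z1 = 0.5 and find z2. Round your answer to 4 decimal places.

0.3782

h(0.3) = 0.194818, h(0.5) = -0.303469
z2 = 0.500000 − (-0.303469)·(0.500000 − 0.300000) / (-0.303469 − 0.194818) = 0.500000 − (-0.060694)/(-0.498288) = 0.378195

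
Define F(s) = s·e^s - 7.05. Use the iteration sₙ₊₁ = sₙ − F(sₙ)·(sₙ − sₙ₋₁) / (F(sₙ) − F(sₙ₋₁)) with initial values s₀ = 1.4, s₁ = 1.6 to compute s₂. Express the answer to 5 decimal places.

F(1.4) = -1.3727200, F(1.6) = 0.8748519
s₂ = 1.6000000 − 0.8748519·(1.6000000 − 1.4000000) / (0.8748519 − (-1.3727200)) = 1.6000000 − (0.1749704)/(2.2475719) = 1.5221514

1.52215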